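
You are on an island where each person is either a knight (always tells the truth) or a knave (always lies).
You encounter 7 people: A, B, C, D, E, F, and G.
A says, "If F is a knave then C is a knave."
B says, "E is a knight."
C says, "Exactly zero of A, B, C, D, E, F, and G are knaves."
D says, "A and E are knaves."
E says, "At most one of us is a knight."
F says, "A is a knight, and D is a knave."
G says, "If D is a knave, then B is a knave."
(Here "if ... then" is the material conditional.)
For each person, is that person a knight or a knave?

Knights: A, F, and G. Knaves: B, C, D, and E.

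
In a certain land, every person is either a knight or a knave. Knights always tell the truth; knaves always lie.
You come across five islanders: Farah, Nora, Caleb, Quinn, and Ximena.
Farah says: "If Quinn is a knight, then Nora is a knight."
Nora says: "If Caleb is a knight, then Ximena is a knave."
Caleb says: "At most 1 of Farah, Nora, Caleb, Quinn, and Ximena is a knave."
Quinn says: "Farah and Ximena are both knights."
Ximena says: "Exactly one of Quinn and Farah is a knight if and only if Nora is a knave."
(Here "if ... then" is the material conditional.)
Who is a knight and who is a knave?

Farah is a knight, Nora is a knight, Caleb is a knave, Quinn is a knave, and Ximena is a knave.

Farah is a knight, and the claim "if Quinn is a knight, then Nora is a knight" is indeed true.
Since Nora is a knight, "if Caleb is a knight, then Ximena is a knave" needs to be true, which holds.
As a knave, Caleb's statement "at most 1 of Farah, Nora, Caleb, Quinn, and Ximena is a knave" should be False; it is.
As a knave, Quinn's statement "Farah and Ximena are both knights" should be False; it is.
As a knave, Ximena's statement "exactly one of Quinn and Farah is a knight if and only if Nora is a knave" should be False; it is.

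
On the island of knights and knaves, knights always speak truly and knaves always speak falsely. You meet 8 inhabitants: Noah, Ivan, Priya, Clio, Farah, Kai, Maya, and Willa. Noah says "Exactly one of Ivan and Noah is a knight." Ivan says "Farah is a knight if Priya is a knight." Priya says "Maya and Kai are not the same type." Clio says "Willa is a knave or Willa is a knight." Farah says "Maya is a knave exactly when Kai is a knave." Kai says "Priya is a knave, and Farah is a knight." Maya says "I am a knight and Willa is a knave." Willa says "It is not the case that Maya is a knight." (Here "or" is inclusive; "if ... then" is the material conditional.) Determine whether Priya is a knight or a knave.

Priya is a knight.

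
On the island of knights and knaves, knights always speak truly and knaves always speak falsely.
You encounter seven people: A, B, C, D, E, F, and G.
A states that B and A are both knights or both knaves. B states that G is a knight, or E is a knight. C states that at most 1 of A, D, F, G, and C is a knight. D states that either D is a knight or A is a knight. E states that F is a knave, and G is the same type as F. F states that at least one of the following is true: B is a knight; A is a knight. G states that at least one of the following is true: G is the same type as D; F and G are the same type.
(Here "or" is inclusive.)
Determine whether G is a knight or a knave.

Consistent assignments: {A=knight, B=knight, C=knave, D=knight, E=knave, F=knight, G=knight}; {A=knave, B=knight, C=knave, D=knight, E=knave, F=knight, G=knight}; {A=knave, B=knight, C=knave, D=knave, E=knave, F=knight, G=knight}
In every consistent assignment, G is a knight.

G is a knight.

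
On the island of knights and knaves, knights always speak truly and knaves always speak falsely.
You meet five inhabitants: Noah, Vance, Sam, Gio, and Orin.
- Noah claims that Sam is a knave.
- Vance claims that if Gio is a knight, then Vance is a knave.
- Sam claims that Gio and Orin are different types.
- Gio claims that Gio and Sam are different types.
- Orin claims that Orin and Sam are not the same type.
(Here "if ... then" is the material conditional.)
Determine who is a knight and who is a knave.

Noah is a knight, Vance is a knight, Sam is a knave, Gio is a knave, and Orin is a knave.

Noah is a knight, so "Sam is a knave" must be True — and it is.
Vance is a knight, and the claim "if Gio is a knight, then Vance is a knave" is indeed True.
Sam is a knave; "Gio and Orin are different types" is False, as required.
Gio is a knave, so "Gio and Sam are different types" must be False — and it is.
As a knave, Orin's statement "Orin and Sam are not the same type" should be False; it is.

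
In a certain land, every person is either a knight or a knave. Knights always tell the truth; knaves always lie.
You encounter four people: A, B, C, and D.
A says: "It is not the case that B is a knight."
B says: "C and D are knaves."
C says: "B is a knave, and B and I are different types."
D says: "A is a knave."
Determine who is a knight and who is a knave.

Knights: A and C. Knaves: B and D.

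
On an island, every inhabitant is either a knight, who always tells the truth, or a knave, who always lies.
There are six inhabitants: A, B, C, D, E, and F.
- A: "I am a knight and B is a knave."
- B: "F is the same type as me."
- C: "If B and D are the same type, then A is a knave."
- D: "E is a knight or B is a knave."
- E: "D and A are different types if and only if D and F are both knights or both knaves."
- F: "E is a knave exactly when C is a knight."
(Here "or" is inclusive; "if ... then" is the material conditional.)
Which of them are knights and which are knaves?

A is a knight, B is a knave, C is a knight, D is a knight, E is a knave, and F is a knight.

A (knight): "I am a knight and B is a knave" — True. ✓
B is a knave, so "F is the same type as me" must be false — and it is.
C is a knight, so "if B and D are the same type, then A is a knave" must be True — and it is.
D is a knight, so "E is a knight or B is a knave" must be True — and it is.
Since E is a knave, "D and A are different types if and only if D and F are both knights or both knaves" needs to be false, which holds.
F is a knight, so "E is a knave exactly when C is a knight" must be True — and it is.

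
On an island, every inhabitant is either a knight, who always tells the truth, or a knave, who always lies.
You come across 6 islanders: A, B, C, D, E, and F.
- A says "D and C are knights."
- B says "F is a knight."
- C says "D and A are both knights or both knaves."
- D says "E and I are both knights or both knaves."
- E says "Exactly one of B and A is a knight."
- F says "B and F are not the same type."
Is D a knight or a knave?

D is a knight.

Consistent assignments: {A=knight, B=knave, C=knight, D=knight, E=knight, F=knave}
In every consistent assignment, D is a knight.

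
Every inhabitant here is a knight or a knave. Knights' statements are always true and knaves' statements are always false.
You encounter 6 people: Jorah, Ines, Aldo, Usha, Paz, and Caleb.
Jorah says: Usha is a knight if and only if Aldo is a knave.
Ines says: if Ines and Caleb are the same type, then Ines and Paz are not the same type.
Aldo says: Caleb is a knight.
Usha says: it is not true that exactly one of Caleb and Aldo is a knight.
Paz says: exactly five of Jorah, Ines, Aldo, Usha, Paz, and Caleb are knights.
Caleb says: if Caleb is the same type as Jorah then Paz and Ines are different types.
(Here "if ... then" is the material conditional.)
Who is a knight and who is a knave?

Jorah is a knave, Ines is a knight, Aldo is a knight, Usha is a knight, Paz is a knave, and Caleb is a knight.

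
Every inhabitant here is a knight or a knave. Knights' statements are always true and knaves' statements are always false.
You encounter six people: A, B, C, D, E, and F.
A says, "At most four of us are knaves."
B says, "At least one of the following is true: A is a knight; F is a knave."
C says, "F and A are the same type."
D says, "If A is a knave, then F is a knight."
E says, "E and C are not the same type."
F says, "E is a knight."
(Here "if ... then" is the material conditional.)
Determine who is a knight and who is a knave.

A is a knight, so "at most four of us are knaves" must be true — and it is.
B is a knight, so "at least one of the following is true: A is a knight; F is a knave" must be true — and it is.
C is a knave, so "F and A are the same type" must be False — and it is.
D is a knight, and the claim "if A is a knave, then F is a knight" is indeed true.
E (knave): "E and C are not the same type" — False. ✓
F is a knave, so "E is a knight" must be False — and it is.

A is a knight, B is a knight, C is a knave, D is a knight, E is a knave, and F is a knave.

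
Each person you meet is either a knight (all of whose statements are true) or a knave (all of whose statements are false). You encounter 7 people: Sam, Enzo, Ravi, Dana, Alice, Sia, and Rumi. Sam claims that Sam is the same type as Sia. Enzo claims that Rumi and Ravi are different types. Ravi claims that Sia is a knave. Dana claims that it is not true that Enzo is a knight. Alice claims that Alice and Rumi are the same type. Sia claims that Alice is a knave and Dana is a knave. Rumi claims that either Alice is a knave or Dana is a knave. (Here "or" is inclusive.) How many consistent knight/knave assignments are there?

2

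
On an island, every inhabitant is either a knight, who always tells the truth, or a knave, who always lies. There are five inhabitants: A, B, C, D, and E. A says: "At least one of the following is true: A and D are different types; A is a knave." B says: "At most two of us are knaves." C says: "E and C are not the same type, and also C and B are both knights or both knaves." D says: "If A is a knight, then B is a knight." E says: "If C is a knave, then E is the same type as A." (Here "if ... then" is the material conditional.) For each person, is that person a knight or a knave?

A is a knight, B is a knave, C is a knave, D is a knave, and E is a knave.

Suppose A is a knave. Then A's statement "at least one of the following is true: A and D are different types; A is a knave" would have to be false. Checking the 16 ways to assign the others, none is consistent with every speaker.
(For instance, with B=knave, C=knave, D=knave, E=knave, A's claim "at least one of the following is true: A and D are different types; A is a knave" comes out true where it would need to be false.)
So A must be a knight, making "at least one of the following is true: A and D are different types; A is a knave" true. Taking A=knight, B=knave, C=knave, D=knave, E=knave, each remaining statement checks out:
  B (knave): "at most two of us are knaves" — false. ✓
  C (knave): "E and C are not the same type, and also C and B are both knights or both knaves" — false. ✓
  D (knave): "if A is a knight, then B is a knight" — false. ✓
  E (knave): "if C is a knave, then E is the same type as A" — false. ✓
This is the unique consistent assignment.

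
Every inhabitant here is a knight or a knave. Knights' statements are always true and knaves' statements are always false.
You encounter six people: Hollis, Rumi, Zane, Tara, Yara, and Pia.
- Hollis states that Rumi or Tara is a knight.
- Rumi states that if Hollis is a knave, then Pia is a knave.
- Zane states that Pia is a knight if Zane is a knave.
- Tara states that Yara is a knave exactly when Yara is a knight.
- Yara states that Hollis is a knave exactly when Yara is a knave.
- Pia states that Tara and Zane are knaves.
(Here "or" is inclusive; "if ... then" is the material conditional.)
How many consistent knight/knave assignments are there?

2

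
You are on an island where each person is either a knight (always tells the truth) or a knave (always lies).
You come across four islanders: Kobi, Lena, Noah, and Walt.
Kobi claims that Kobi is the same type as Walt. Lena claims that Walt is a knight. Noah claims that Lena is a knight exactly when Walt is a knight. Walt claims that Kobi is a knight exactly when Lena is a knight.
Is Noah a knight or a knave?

Noah is a knight.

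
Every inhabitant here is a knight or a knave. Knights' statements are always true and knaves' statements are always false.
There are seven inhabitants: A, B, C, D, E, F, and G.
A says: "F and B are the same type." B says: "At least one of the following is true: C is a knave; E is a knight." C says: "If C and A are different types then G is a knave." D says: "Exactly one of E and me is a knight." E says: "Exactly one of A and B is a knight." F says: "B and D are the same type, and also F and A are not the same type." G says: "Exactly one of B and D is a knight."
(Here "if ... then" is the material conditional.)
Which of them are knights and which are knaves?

As a knave, A's statement "F and B are the same type" should be False; it is.
B is a knave; "at least one of the following is true: C is a knave; E is a knight" is False, as required.
Since C is a knight, "if C and A are different types then G is a knave" needs to be True, which holds.
D is a knave, and the claim "exactly one of E and me is a knight" is indeed False.
Since E is a knave, "exactly one of A and B is a knight" needs to be False, which holds.
As a knight, F's statement "B and D are the same type, and also F and A are not the same type" should be True; it is.
Since G is a knave, "exactly one of B and D is a knight" needs to be False, which holds.

A is a knave, B is a knave, C is a knight, D is a knave, E is a knave, F is a knight, and G is a knave.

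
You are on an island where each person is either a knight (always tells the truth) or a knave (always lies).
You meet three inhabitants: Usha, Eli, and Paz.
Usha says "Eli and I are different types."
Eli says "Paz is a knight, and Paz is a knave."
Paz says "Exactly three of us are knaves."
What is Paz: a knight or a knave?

Paz is a knave.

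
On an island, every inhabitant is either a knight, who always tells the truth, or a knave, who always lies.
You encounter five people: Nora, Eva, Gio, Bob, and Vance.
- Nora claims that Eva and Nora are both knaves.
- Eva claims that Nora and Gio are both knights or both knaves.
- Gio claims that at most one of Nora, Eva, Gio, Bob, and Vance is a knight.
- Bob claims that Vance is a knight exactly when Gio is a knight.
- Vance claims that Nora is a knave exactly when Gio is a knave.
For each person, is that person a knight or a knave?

Nora is a knave, Eva is a knight, Gio is a knave, Bob is a knave, and Vance is a knight.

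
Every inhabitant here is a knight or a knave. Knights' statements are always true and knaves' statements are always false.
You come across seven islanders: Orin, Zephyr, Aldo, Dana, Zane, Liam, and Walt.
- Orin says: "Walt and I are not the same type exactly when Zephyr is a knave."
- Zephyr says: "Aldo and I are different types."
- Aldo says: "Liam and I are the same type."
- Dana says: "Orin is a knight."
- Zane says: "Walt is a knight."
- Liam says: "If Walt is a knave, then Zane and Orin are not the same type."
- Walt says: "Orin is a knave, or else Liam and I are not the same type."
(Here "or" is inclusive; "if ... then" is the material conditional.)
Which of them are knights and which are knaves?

Since Orin is a knave, "Walt and I are not the same type exactly when Zephyr is a knave" needs to be false, which holds.
Since Zephyr is a knight, "Aldo and I are different types" needs to be true, which holds.
Aldo is a knave, and the claim "Liam and I are the same type" is indeed false.
As a knave, Dana's statement "Orin is a knight" should be false; it is.
Zane is a knight; "Walt is a knight" is true, as required.
Liam is a knight, so "if Walt is a knave, then Zane and Orin are not the same type" must be true — and it is.
Walt (knight): "Orin is a knave, or else Liam and I are not the same type" — true. ✓

Orin is a knave, Zephyr is a knight, Aldo is a knave, Dana is a knave, Zane is a knight, Liam is a knight, and Walt is a knight.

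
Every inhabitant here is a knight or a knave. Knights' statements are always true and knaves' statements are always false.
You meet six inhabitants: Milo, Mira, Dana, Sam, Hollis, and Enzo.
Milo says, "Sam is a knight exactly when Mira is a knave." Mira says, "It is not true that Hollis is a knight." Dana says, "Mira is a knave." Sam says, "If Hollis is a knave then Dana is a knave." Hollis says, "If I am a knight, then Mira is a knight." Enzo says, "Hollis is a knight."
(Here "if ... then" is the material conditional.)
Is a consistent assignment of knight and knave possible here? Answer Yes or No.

No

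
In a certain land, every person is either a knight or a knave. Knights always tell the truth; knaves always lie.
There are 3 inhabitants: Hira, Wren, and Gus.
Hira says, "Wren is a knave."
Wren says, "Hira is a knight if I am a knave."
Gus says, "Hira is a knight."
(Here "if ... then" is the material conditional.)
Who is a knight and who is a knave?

Hira is a knave, Wren is a knight, and Gus is a knave.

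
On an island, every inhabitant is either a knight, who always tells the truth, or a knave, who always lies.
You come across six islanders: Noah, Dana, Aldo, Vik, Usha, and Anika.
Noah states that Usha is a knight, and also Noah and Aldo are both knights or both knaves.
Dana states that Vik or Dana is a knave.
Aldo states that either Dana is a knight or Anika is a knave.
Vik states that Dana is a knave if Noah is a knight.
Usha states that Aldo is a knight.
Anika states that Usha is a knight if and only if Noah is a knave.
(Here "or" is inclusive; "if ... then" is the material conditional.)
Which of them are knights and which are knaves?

Noah is a knight, Dana is a knight, Aldo is a knight, Vik is a knave, Usha is a knight, and Anika is a knave.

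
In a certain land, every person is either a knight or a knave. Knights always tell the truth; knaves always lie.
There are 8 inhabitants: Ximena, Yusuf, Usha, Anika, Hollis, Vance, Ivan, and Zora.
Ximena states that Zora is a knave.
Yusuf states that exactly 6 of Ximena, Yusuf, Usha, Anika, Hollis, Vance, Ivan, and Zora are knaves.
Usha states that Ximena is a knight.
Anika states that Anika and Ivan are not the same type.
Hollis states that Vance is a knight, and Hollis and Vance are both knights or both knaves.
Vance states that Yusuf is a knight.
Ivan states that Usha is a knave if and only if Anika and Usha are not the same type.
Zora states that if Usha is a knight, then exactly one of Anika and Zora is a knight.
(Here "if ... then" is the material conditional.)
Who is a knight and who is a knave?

Ximena is a knave, so "Zora is a knave" must be False — and it is.
Yusuf is a knave, and the claim "exactly 6 of Ximena, Yusuf, Usha, Anika, Hollis, Vance, Ivan, and Zora are knaves" is indeed False.
As a knave, Usha's statement "Ximena is a knight" should be False; it is.
Anika is a knave, and the claim "Anika and Ivan are not the same type" is indeed False.
As a knave, Hollis's statement "Vance is a knight, and Hollis and Vance are both knights or both knaves" should be False; it is.
Vance is a knave, and the claim "Yusuf is a knight" is indeed False.
Ivan is a knave, so "Usha is a knave if and only if Anika and Usha are not the same type" must be False — and it is.
Zora is a knight, and the claim "if Usha is a knight, then exactly one of Anika and Zora is a knight" is indeed true.

Knights: Zora. Knaves: Ximena, Yusuf, Usha, Anika, Hollis, Vance, and Ivan.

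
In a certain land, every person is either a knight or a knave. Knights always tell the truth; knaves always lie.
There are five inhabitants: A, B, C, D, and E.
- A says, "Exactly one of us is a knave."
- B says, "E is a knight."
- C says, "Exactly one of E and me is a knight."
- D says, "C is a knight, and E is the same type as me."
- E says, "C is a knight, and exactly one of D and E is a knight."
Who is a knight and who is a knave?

A is a knave, B is a knave, C is a knave, D is a knave, and E is a knave.

Suppose A is a knight. Then A's statement "exactly one of us is a knave" would have to be true. Checking the 16 ways to assign the others, none is consistent with every speaker.
(For instance, with B=knave, C=knave, D=knave, E=knave, A's claim "exactly one of us is a knave" comes out false where it would need to be true.)
So A must be a knave, making "exactly one of us is a knave" false. Taking A=knave, B=knave, C=knave, D=knave, E=knave, each remaining statement checks out:
  B (knave): "E is a knight" — false. ✓
  C (knave): "exactly one of E and me is a knight" — false. ✓
  D (knave): "C is a knight, and E is the same type as me" — false. ✓
  E (knave): "C is a knight, and exactly one of D and E is a knight" — false. ✓
This is the unique consistent assignment.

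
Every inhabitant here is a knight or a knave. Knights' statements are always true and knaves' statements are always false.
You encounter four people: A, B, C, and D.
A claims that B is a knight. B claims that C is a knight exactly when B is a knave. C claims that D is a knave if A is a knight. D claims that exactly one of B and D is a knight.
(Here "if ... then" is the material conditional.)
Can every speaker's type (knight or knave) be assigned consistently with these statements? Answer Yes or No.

No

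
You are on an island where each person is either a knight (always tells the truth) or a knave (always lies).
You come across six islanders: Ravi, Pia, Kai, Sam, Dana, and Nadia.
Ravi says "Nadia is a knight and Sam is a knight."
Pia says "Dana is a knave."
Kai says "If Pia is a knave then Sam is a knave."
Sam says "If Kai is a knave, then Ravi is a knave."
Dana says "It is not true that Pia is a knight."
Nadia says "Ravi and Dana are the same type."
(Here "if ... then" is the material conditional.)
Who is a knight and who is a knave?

Ravi is a knave, Pia is a knave, Kai is a knave, Sam is a knight, Dana is a knight, and Nadia is a knave.

Since Ravi is a knave, "Nadia is a knight and Sam is a knight" needs to be false, which holds.
As a knave, Pia's statement "Dana is a knave" should be false; it is.
Kai is a knave; "if Pia is a knave then Sam is a knave" is false, as required.
Sam is a knight, so "if Kai is a knave, then Ravi is a knave" must be True — and it is.
Dana is a knight, and the claim "it is not true that Pia is a knight" is indeed True.
As a knave, Nadia's statement "Ravi and Dana are the same type" should be false; it is.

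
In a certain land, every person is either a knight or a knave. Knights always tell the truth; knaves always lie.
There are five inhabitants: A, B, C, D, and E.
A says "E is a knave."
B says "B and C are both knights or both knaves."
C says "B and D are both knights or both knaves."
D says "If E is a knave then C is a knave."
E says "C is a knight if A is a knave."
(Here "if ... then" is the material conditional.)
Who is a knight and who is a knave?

A is a knave, B is a knight, C is a knight, D is a knight, and E is a knight.

As a knave, A's statement "E is a knave" should be false; it is.
Since B is a knight, "B and C are both knights or both knaves" needs to be True, which holds.
C (knight): "B and D are both knights or both knaves" — True. ✓
D (knight): "if E is a knave then C is a knave" — True. ✓
E is a knight, and the claim "C is a knight if A is a knave" is indeed True.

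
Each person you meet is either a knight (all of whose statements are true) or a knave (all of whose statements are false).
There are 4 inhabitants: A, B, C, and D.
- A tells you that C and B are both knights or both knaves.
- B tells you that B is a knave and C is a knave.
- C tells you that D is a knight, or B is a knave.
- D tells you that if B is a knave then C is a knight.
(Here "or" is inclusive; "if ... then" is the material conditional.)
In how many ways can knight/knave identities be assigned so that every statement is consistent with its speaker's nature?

Consistent assignments:
  A=knave, B=knave, C=knight, D=knight

1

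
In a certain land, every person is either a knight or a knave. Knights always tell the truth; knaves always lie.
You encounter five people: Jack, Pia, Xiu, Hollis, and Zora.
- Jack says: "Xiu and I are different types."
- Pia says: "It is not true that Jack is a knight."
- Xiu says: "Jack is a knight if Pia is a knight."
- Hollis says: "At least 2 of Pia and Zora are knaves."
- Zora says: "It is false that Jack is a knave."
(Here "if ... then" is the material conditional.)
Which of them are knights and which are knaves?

As a knave, Jack's statement "Xiu and I are different types" should be false; it is.
As a knight, Pia's statement "it is not true that Jack is a knight" should be true; it is.
Xiu is a knave, and the claim "Jack is a knight if Pia is a knight" is indeed false.
Hollis is a knave, and the claim "at least 2 of Pia and Zora are knaves" is indeed false.
Zora (knave): "it is false that Jack is a knave" — false. ✓

Knights: Pia. Knaves: Jack, Xiu, Hollis, and Zora.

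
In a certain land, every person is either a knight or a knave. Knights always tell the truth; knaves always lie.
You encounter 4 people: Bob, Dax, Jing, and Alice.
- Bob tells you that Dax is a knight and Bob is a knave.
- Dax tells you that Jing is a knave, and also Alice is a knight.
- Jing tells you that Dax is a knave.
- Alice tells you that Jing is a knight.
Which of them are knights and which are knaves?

Since Bob is a knave, "Dax is a knight and Bob is a knave" needs to be False, which holds.
As a knave, Dax's statement "Jing is a knave, and also Alice is a knight" should be False; it is.
Since Jing is a knight, "Dax is a knave" needs to be True, which holds.
Since Alice is a knight, "Jing is a knight" needs to be True, which holds.

Bob is a knave, Dax is a knave, Jing is a knight, and Alice is a knight.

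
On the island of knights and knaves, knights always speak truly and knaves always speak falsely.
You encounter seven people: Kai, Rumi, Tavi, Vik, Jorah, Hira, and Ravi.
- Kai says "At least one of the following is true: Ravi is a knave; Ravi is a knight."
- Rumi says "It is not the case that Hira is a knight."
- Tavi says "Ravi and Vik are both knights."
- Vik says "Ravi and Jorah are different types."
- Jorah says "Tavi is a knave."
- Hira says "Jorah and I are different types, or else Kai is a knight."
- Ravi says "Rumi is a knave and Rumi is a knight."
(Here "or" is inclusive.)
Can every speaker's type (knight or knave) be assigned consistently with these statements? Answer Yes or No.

One consistent assignment: Kai=knight, Rumi=knave, Tavi=knave, Vik=knight, Jorah=knight, Hira=knight, Ravi=knave.

Yes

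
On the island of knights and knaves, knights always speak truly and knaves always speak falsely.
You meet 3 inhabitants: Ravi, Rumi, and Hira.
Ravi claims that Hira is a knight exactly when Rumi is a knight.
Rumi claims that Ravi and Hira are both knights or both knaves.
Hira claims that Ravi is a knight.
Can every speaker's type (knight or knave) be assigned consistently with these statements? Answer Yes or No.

Yes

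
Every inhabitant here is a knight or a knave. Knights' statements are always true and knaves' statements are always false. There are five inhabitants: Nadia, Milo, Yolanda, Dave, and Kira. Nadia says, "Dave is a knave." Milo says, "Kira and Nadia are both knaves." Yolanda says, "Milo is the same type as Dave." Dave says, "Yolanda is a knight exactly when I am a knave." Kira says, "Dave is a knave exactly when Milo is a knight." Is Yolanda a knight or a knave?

Yolanda is a knave.

Consistent assignments: {Nadia=knave, Milo=knave, Yolanda=knave, Dave=knight, Kira=knight}
In every consistent assignment, Yolanda is a knave.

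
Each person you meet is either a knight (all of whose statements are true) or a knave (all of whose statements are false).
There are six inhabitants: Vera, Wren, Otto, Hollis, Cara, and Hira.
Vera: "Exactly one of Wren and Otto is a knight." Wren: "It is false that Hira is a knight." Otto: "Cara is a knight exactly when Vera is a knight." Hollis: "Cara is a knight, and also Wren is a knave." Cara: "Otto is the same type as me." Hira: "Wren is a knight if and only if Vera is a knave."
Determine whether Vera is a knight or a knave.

Vera is a knight.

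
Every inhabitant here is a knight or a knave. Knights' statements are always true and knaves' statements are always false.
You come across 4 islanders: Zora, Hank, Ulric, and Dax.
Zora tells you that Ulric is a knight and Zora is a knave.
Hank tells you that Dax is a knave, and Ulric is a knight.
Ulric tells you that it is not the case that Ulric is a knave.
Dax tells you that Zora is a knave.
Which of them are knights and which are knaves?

Zora is a knave, Hank is a knave, Ulric is a knave, and Dax is a knight.

Suppose Zora is a knight. Then Zora's statement "Ulric is a knight and Zora is a knave" would have to be true. Checking the 8 ways to assign the others, none is consistent with every speaker.
(For instance, with Hank=knave, Ulric=knave, Dax=knight, Zora's claim "Ulric is a knight and Zora is a knave" comes out false where it would need to be true.)
So Zora must be a knave, making "Ulric is a knight and Zora is a knave" false. Taking Zora=knave, Hank=knave, Ulric=knave, Dax=knight, each remaining statement checks out:
  Hank (knave): "Dax is a knave, and Ulric is a knight" — false. ✓
  Ulric (knave): "it is not the case that Ulric is a knave" — false. ✓
  Dax (knight): "Zora is a knave" — true. ✓
This is the unique consistent assignment.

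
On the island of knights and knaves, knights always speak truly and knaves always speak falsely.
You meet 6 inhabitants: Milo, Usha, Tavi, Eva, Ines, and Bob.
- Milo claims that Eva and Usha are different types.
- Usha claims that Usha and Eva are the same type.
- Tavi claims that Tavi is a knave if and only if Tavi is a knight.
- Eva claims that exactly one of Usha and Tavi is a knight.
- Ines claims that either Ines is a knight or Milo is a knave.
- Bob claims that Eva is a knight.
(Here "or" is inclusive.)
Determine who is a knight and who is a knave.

Milo is a knave, Usha is a knight, Tavi is a knave, Eva is a knight, Ines is a knight, and Bob is a knight.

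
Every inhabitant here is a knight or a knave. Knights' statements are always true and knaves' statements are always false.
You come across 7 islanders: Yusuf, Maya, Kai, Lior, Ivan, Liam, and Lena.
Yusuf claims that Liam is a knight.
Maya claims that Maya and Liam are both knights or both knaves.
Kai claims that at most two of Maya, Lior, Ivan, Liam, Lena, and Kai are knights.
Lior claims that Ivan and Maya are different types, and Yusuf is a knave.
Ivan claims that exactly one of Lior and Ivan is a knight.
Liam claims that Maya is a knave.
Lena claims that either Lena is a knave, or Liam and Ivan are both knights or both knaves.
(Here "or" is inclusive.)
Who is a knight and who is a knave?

Yusuf is a knight; "Liam is a knight" is True, as required.
Maya (knave): "Maya and Liam are both knights or both knaves" — false. ✓
As a knave, Kai's statement "at most two of Maya, Lior, Ivan, Liam, Lena, and Kai are knights" should be false; it is.
As a knave, Lior's statement "Ivan and Maya are different types, and Yusuf is a knave" should be false; it is.
Ivan (knight): "exactly one of Lior and Ivan is a knight" — True. ✓
Since Liam is a knight, "Maya is a knave" needs to be True, which holds.
Lena is a knight, so "either Lena is a knave, or Liam and Ivan are both knights or both knaves" must be True — and it is.

Yusuf is a knight, Maya is a knave, Kai is a knave, Lior is a knave, Ivan is a knight, Liam is a knight, and Lena is a knight.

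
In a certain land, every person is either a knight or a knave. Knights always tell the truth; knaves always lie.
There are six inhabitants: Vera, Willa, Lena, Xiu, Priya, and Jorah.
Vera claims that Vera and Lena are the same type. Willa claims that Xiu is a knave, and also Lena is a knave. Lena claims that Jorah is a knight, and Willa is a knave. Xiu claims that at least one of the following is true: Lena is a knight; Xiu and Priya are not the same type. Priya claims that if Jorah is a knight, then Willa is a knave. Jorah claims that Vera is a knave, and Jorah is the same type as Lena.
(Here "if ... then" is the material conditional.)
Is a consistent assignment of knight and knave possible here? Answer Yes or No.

Yes

One consistent assignment: Vera=knave, Willa=knave, Lena=knight, Xiu=knight, Priya=knight, Jorah=knight.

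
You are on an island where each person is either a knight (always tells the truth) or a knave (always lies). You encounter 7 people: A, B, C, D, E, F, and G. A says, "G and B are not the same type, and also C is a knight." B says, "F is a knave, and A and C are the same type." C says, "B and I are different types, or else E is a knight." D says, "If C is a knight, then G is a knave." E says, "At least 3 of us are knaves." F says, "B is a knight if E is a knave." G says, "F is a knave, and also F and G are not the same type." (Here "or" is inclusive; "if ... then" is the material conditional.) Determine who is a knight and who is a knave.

A is a knave, B is a knave, C is a knight, D is a knight, E is a knight, F is a knight, and G is a knave.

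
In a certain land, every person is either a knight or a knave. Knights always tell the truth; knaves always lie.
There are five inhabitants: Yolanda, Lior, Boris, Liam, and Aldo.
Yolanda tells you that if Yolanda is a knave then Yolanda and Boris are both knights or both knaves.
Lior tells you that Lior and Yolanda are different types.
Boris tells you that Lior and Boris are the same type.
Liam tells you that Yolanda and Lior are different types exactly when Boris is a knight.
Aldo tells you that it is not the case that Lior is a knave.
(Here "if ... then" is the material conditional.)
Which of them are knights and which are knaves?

Yolanda is a knave, Lior is a knight, Boris is a knight, Liam is a knight, and Aldo is a knight.

Yolanda is a knave; "if Yolanda is a knave then Yolanda and Boris are both knights or both knaves" is false, as required.
Since Lior is a knight, "Lior and Yolanda are different types" needs to be true, which holds.
Boris is a knight, and the claim "Lior and Boris are the same type" is indeed true.
As a knight, Liam's statement "Yolanda and Lior are different types exactly when Boris is a knight" should be true; it is.
Aldo is a knight, so "it is not the case that Lior is a knave" must be true — and it is.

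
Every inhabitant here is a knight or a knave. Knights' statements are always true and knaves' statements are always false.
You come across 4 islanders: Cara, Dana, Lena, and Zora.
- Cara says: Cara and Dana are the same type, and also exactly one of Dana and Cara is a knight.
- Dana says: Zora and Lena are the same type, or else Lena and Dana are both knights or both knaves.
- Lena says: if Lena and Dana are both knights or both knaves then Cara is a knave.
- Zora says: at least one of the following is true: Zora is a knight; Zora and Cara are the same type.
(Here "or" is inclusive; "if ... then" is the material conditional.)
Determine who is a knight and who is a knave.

Cara is a knave, Dana is a knight, Lena is a knight, and Zora is a knight.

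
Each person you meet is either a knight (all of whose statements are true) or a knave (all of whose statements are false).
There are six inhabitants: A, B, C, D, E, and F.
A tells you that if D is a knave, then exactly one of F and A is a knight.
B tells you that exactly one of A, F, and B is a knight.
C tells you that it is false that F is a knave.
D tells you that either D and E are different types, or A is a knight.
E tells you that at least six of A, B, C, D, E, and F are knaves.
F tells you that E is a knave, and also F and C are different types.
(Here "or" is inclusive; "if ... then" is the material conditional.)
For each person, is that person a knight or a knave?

Since A is a knave, "if D is a knave, then exactly one of F and A is a knight" needs to be False, which holds.
Since B is a knight, "exactly one of A, F, and B is a knight" needs to be true, which holds.
C is a knave, and the claim "it is false that F is a knave" is indeed False.
As a knave, D's statement "either D and E are different types, or A is a knight" should be False; it is.
As a knave, E's statement "at least six of A, B, C, D, E, and F are knaves" should be False; it is.
F is a knave, and the claim "E is a knave, and also F and C are different types" is indeed False.

A is a knave, B is a knight, C is a knave, D is a knave, E is a knave, and F is a knave.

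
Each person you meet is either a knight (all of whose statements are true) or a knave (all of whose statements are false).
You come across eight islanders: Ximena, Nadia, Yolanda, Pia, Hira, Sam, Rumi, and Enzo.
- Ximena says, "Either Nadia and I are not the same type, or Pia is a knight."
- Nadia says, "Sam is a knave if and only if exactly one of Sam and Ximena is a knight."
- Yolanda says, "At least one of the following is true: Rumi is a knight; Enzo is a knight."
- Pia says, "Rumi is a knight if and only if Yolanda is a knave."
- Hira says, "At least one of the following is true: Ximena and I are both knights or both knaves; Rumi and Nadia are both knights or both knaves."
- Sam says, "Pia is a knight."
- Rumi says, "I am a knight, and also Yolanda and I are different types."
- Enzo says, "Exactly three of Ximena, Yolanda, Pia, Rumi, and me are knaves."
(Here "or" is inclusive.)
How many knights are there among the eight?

1

The unique consistent assignment is Ximena=knave, Nadia=knave, Yolanda=knave, Pia=knave, Hira=knight, Sam=knave, Rumi=knave, Enzo=knave.
That has 1 knight.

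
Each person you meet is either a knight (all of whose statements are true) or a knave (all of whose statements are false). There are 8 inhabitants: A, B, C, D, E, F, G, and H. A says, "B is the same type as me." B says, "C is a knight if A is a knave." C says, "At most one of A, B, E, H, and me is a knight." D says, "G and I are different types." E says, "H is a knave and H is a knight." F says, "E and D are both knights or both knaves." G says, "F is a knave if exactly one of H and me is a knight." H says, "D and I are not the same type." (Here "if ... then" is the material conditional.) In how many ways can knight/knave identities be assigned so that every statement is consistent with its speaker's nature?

Consistent assignments:
  A=knight, B=knight, C=knave, D=knave, E=knave, F=knight, G=knave, H=knight

1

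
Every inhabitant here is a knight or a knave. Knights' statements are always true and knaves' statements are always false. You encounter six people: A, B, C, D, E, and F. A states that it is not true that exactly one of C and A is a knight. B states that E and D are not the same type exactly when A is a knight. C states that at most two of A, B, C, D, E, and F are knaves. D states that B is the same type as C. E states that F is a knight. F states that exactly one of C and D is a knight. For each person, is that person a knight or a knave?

Since A is a knight, "it is not true that exactly one of C and A is a knight" needs to be true, which holds.
B (knight): "E and D are not the same type exactly when A is a knight" — true. ✓
Since C is a knight, "at most two of A, B, C, D, E, and F are knaves" needs to be true, which holds.
As a knight, D's statement "B is the same type as C" should be true; it is.
As a knave, E's statement "F is a knight" should be false; it is.
As a knave, F's statement "exactly one of C and D is a knight" should be false; it is.

A is a knight, B is a knight, C is a knight, D is a knight, E is a knave, and F is a knave.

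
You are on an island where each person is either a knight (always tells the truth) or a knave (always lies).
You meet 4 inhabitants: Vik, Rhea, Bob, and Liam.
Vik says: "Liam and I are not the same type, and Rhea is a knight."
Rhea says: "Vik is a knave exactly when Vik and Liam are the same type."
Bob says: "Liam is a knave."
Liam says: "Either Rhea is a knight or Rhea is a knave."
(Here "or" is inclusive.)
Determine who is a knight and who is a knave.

Knights: Liam. Knaves: Vik, Rhea, and Bob.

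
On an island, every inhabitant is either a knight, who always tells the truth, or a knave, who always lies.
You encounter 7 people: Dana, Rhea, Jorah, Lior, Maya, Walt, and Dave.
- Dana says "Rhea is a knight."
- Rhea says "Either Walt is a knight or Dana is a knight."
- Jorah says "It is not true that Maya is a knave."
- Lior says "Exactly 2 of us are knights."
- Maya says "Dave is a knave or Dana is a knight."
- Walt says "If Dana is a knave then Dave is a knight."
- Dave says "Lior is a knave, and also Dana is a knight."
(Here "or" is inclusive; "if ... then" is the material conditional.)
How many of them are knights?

6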